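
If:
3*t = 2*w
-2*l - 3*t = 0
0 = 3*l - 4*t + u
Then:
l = -w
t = 2*w/3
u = 17*w/3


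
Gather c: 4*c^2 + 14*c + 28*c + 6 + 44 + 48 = 4*c^2 + 42*c + 98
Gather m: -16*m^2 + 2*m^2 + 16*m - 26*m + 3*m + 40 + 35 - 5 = -14*m^2 - 7*m + 70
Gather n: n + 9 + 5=n + 14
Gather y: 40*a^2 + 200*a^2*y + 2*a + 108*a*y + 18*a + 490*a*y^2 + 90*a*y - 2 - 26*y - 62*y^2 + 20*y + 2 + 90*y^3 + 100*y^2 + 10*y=40*a^2 + 20*a + 90*y^3 + y^2*(490*a + 38) + y*(200*a^2 + 198*a + 4)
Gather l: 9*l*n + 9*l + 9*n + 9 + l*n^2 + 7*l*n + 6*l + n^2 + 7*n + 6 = l*(n^2 + 16*n + 15) + n^2 + 16*n + 15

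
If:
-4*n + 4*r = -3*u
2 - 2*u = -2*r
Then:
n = 7*u/4 - 1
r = u - 1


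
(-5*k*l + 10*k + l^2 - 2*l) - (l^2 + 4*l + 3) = -5*k*l + 10*k - 6*l - 3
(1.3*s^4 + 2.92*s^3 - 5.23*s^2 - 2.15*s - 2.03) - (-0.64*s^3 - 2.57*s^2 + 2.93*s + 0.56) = 1.3*s^4 + 3.56*s^3 - 2.66*s^2 - 5.08*s - 2.59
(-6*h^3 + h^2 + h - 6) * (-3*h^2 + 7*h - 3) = 18*h^5 - 45*h^4 + 22*h^3 + 22*h^2 - 45*h + 18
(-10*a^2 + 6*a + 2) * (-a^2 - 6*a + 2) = 10*a^4 + 54*a^3 - 58*a^2 + 4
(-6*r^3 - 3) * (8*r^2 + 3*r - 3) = -48*r^5 - 18*r^4 + 18*r^3 - 24*r^2 - 9*r + 9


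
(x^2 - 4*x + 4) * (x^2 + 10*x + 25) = x^4 + 6*x^3 - 11*x^2 - 60*x + 100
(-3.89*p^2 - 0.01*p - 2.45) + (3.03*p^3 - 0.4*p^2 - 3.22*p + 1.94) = 3.03*p^3 - 4.29*p^2 - 3.23*p - 0.51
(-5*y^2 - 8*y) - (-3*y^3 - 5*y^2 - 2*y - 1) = 3*y^3 - 6*y + 1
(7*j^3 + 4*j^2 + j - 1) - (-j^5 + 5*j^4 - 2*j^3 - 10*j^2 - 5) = j^5 - 5*j^4 + 9*j^3 + 14*j^2 + j + 4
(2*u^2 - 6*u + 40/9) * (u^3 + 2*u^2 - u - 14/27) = 2*u^5 - 2*u^4 - 86*u^3/9 + 374*u^2/27 - 4*u/3 - 560/243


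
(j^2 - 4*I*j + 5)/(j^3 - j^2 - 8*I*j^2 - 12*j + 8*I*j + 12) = (j^2 - 4*I*j + 5)/(j^3 + j^2*(-1 - 8*I) + j*(-12 + 8*I) + 12)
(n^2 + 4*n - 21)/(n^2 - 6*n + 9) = (n + 7)/(n - 3)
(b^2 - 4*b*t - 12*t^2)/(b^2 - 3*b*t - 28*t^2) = (-b^2 + 4*b*t + 12*t^2)/(-b^2 + 3*b*t + 28*t^2)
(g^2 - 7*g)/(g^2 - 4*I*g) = (g - 7)/(g - 4*I)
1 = 1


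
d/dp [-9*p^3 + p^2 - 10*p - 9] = -27*p^2 + 2*p - 10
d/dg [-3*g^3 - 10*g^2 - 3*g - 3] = -9*g^2 - 20*g - 3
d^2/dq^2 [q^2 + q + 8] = 2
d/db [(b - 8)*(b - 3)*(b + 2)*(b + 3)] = 4*b^3 - 18*b^2 - 50*b + 54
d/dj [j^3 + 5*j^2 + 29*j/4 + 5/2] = 3*j^2 + 10*j + 29/4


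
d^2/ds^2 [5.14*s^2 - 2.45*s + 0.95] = 10.2800000000000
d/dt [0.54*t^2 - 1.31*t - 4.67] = 1.08*t - 1.31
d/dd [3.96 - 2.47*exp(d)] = -2.47*exp(d)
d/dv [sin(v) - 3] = cos(v)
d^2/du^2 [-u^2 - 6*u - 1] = -2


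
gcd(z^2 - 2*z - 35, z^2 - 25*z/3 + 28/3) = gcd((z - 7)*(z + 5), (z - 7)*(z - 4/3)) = z - 7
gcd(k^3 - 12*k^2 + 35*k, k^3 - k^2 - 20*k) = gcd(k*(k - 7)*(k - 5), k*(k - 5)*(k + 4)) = k^2 - 5*k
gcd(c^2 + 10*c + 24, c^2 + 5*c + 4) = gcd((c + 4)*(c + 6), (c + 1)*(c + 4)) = c + 4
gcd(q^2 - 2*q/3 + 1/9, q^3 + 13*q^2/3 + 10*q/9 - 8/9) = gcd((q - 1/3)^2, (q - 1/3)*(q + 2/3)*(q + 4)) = q - 1/3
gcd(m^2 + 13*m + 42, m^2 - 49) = m + 7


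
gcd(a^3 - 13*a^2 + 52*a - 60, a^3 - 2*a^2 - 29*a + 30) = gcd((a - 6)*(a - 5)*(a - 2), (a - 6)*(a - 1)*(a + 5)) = a - 6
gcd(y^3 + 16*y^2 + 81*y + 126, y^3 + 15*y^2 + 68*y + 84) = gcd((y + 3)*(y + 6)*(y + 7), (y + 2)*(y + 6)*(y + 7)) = y^2 + 13*y + 42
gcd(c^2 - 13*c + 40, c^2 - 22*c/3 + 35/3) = c - 5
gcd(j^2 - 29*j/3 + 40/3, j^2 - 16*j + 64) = j - 8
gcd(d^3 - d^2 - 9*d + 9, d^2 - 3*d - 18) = d + 3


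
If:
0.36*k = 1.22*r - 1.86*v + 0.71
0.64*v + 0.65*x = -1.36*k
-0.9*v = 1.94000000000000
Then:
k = 1.01437908496732 - 0.477941176470588*x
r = -0.141031822565092*x - 3.56898103503697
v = -2.16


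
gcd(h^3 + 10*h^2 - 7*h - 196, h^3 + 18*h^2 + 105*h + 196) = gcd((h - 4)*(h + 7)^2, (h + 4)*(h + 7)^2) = h^2 + 14*h + 49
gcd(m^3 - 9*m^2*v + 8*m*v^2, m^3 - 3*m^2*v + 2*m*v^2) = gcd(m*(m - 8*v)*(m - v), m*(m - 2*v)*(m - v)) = -m^2 + m*v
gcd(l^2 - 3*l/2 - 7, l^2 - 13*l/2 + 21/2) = l - 7/2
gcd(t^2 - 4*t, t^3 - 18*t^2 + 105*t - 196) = t - 4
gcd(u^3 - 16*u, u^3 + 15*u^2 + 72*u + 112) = u + 4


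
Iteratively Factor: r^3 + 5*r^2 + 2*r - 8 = (r - 1)*(r^2 + 6*r + 8) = (r - 1)*(r + 2)*(r + 4)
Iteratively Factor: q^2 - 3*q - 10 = (q + 2)*(q - 5)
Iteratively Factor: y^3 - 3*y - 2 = (y + 1)*(y^2 - y - 2) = (y + 1)^2*(y - 2)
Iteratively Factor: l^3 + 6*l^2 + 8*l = (l + 4)*(l^2 + 2*l) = l*(l + 4)*(l + 2)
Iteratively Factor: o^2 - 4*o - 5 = (o + 1)*(o - 5)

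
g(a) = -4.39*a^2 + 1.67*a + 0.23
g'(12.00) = -103.69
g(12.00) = -611.89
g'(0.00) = 1.67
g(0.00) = 0.23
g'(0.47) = -2.46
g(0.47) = 0.05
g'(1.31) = -9.83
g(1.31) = -5.12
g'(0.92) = -6.41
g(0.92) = -1.95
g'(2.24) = -18.00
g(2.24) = -18.06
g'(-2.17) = 20.72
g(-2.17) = -24.07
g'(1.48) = -11.32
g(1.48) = -6.91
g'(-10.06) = 90.00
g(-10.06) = -460.85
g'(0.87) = -5.97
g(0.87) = -1.64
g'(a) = 1.67 - 8.78*a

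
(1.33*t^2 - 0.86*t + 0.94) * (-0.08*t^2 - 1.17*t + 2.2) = -0.1064*t^4 - 1.4873*t^3 + 3.857*t^2 - 2.9918*t + 2.068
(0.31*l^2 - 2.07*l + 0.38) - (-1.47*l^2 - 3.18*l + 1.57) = 1.78*l^2 + 1.11*l - 1.19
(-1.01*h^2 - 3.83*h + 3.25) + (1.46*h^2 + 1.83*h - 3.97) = 0.45*h^2 - 2.0*h - 0.72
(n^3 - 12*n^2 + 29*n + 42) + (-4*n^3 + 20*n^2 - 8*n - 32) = -3*n^3 + 8*n^2 + 21*n + 10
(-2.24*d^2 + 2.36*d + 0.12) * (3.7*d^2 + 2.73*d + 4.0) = -8.288*d^4 + 2.6168*d^3 - 2.0732*d^2 + 9.7676*d + 0.48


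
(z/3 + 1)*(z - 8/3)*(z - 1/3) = z^3/3 - 73*z/27 + 8/9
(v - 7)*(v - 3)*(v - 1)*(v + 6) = v^4 - 5*v^3 - 35*v^2 + 165*v - 126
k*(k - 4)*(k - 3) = k^3 - 7*k^2 + 12*k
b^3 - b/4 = b*(b - 1/2)*(b + 1/2)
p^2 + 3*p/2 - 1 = (p - 1/2)*(p + 2)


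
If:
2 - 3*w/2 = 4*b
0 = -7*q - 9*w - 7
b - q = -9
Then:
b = 82/17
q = 235/17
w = -196/17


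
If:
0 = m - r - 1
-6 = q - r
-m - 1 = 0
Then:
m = -1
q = -8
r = -2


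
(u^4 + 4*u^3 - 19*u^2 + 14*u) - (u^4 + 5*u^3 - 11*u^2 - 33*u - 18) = -u^3 - 8*u^2 + 47*u + 18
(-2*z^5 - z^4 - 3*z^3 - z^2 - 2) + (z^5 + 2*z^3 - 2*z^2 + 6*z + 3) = -z^5 - z^4 - z^3 - 3*z^2 + 6*z + 1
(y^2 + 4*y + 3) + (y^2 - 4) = 2*y^2 + 4*y - 1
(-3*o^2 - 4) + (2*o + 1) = -3*o^2 + 2*o - 3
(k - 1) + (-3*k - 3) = -2*k - 4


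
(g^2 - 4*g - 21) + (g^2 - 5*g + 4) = 2*g^2 - 9*g - 17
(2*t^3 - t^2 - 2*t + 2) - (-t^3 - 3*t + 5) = 3*t^3 - t^2 + t - 3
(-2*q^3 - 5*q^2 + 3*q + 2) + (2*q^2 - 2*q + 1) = -2*q^3 - 3*q^2 + q + 3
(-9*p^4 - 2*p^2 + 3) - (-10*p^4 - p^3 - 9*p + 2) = p^4 + p^3 - 2*p^2 + 9*p + 1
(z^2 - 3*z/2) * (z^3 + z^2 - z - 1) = z^5 - z^4/2 - 5*z^3/2 + z^2/2 + 3*z/2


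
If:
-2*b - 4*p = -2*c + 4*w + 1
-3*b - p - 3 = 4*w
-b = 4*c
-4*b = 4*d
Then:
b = -24*w/19 - 22/19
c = 6*w/19 + 11/38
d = 24*w/19 + 22/19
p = 9/19 - 4*w/19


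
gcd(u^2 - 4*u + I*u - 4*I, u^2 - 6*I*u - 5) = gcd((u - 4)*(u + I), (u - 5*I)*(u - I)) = 1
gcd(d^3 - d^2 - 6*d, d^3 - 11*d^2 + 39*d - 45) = d - 3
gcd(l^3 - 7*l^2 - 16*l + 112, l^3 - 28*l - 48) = l + 4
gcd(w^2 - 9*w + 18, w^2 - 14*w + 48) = w - 6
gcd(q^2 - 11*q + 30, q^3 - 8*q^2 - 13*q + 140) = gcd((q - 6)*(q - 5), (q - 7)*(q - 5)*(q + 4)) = q - 5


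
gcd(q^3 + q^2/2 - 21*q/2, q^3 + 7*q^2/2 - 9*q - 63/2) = q^2 + q/2 - 21/2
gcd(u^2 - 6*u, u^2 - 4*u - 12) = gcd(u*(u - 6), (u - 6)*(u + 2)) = u - 6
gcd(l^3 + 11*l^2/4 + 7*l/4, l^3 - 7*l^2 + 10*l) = l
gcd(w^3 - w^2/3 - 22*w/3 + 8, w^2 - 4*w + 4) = w - 2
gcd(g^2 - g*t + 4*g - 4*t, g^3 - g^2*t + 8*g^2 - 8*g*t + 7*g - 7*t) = -g + t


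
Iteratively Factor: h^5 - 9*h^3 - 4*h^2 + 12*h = (h)*(h^4 - 9*h^2 - 4*h + 12) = h*(h + 2)*(h^3 - 2*h^2 - 5*h + 6) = h*(h - 1)*(h + 2)*(h^2 - h - 6) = h*(h - 3)*(h - 1)*(h + 2)*(h + 2)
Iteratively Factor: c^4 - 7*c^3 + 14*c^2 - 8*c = (c)*(c^3 - 7*c^2 + 14*c - 8) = c*(c - 1)*(c^2 - 6*c + 8) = c*(c - 4)*(c - 1)*(c - 2)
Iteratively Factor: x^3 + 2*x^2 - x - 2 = (x - 1)*(x^2 + 3*x + 2) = (x - 1)*(x + 2)*(x + 1)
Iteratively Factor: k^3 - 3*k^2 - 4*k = (k - 4)*(k^2 + k) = k*(k - 4)*(k + 1)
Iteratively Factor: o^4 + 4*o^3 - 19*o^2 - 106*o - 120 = (o + 2)*(o^3 + 2*o^2 - 23*o - 60) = (o + 2)*(o + 4)*(o^2 - 2*o - 15) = (o + 2)*(o + 3)*(o + 4)*(o - 5)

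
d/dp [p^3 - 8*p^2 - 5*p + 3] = 3*p^2 - 16*p - 5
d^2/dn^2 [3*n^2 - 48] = 6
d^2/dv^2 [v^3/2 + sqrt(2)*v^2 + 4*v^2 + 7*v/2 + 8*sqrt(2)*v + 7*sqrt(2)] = 3*v + 2*sqrt(2) + 8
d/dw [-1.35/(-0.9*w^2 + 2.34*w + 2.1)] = (3.159 - 2.43*w)/(-0.9*w^2 + 2.34*w + 2.1)^2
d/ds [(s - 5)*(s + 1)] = 2*s - 4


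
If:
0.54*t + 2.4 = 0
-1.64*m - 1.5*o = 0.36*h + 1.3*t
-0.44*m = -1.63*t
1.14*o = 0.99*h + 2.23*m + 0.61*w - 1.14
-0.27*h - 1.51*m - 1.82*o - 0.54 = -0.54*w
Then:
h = 42.15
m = -16.46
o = 11.74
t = -4.44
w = 15.59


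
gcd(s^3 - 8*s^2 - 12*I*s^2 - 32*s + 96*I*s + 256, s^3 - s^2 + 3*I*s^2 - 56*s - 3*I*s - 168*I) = s - 8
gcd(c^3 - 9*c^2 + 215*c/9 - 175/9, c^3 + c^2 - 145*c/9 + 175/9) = c^2 - 4*c + 35/9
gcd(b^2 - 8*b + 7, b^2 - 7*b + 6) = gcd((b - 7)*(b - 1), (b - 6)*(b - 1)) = b - 1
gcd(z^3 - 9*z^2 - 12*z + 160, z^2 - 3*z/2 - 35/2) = z - 5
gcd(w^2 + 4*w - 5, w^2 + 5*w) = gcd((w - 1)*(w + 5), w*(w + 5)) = w + 5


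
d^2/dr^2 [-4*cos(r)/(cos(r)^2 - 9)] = 4*(sin(r)^4 - 54*sin(r)^2 + 80)*cos(r)/((cos(r) - 3)^3*(cos(r) + 3)^3)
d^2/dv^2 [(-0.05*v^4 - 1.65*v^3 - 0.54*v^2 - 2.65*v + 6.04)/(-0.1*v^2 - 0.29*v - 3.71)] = (0.001*v^6 + 0.00870000000000001*v^5 + 0.13653*v^4 - 0.0643699999999989*v^3 + 17.34543*v^2 + 129.31473*v + 12.62871)/(0.001*v^6 + 0.0087*v^5 + 0.13653*v^4 + 0.669929*v^3 + 5.065263*v^2 + 11.974767*v + 51.064811)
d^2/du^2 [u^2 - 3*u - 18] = 2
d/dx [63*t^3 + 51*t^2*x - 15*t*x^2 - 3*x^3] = 51*t^2 - 30*t*x - 9*x^2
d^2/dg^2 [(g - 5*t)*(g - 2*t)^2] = 6*g - 18*t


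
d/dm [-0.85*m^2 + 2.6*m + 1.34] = 2.6 - 1.7*m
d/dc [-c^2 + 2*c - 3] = 2 - 2*c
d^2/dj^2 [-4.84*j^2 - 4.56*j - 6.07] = -9.68000000000000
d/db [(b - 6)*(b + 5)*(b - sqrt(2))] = 3*b^2 - 2*sqrt(2)*b - 2*b - 30 + sqrt(2)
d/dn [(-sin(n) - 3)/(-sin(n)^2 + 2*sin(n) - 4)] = (-6*sin(n) + cos(n)^2 + 9)*cos(n)/(sin(n)^2 - 2*sin(n) + 4)^2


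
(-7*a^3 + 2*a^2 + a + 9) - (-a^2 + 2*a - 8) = -7*a^3 + 3*a^2 - a + 17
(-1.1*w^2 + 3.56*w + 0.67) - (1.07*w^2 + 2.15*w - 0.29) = -2.17*w^2 + 1.41*w + 0.96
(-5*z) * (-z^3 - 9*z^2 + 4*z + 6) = 5*z^4 + 45*z^3 - 20*z^2 - 30*z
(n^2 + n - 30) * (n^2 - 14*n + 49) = n^4 - 13*n^3 + 5*n^2 + 469*n - 1470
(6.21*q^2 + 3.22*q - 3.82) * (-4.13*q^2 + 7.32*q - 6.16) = -25.6473*q^4 + 32.1586*q^3 + 1.0934*q^2 - 47.7976*q + 23.5312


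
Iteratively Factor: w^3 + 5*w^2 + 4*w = (w + 4)*(w^2 + w) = w*(w + 4)*(w + 1)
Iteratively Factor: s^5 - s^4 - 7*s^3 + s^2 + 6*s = (s)*(s^4 - s^3 - 7*s^2 + s + 6) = s*(s - 1)*(s^3 - 7*s - 6) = s*(s - 1)*(s + 2)*(s^2 - 2*s - 3) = s*(s - 3)*(s - 1)*(s + 2)*(s + 1)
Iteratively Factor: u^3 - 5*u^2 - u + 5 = (u - 5)*(u^2 - 1) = (u - 5)*(u + 1)*(u - 1)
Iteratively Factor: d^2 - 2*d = (d)*(d - 2)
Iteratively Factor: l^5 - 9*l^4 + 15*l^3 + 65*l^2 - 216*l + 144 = (l - 3)*(l^4 - 6*l^3 - 3*l^2 + 56*l - 48) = (l - 3)*(l - 1)*(l^3 - 5*l^2 - 8*l + 48) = (l - 4)*(l - 3)*(l - 1)*(l^2 - l - 12) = (l - 4)*(l - 3)*(l - 1)*(l + 3)*(l - 4)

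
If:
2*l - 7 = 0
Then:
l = 7/2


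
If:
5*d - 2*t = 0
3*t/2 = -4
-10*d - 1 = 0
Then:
No Solution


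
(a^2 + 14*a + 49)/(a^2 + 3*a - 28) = (a + 7)/(a - 4)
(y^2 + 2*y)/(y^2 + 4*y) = (y + 2)/(y + 4)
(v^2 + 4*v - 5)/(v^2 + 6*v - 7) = (v + 5)/(v + 7)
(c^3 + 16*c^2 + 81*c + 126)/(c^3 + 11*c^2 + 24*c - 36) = (c^2 + 10*c + 21)/(c^2 + 5*c - 6)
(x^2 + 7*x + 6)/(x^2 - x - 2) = (x + 6)/(x - 2)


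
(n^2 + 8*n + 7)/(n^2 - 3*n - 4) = (n + 7)/(n - 4)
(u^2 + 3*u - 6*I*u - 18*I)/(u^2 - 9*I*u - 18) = (u + 3)/(u - 3*I)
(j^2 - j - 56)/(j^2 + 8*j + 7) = (j - 8)/(j + 1)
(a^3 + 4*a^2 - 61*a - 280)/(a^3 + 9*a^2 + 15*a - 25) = (a^2 - a - 56)/(a^2 + 4*a - 5)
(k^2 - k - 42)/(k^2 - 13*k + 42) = (k + 6)/(k - 6)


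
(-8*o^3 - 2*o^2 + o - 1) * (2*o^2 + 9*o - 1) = -16*o^5 - 76*o^4 - 8*o^3 + 9*o^2 - 10*o + 1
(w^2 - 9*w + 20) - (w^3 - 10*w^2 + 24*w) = -w^3 + 11*w^2 - 33*w + 20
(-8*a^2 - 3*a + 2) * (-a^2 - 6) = 8*a^4 + 3*a^3 + 46*a^2 + 18*a - 12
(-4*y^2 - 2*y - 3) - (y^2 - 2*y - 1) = -5*y^2 - 2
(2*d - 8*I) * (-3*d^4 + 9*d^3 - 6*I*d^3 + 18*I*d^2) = -6*d^5 + 18*d^4 + 12*I*d^4 - 48*d^3 - 36*I*d^3 + 144*d^2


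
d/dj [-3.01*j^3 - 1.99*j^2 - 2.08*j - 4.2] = -9.03*j^2 - 3.98*j - 2.08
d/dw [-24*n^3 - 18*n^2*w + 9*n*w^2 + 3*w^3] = -18*n^2 + 18*n*w + 9*w^2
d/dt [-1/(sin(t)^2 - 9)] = 2*sin(t)*cos(t)/(sin(t)^2 - 9)^2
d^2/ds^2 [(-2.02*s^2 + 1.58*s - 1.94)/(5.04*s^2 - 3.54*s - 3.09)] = (-5.6843418860808e-14*s^4 + 8.18899199999998*s^3 - 484.426656*s^2 + 355.313952*s - 182.188476)/(128.024064*s^6 - 269.764992*s^5 - 45.99504*s^4 + 286.4214*s^3 + 28.19934*s^2 - 101.400822*s - 29.503629)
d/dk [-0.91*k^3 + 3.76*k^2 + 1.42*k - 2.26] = -2.73*k^2 + 7.52*k + 1.42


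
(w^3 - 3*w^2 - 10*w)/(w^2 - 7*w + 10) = w*(w + 2)/(w - 2)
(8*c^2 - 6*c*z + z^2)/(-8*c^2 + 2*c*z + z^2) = (-4*c + z)/(4*c + z)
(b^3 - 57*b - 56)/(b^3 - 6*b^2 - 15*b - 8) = (b + 7)/(b + 1)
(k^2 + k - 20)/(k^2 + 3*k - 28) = (k + 5)/(k + 7)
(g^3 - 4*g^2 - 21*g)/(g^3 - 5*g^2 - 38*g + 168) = g*(g + 3)/(g^2 + 2*g - 24)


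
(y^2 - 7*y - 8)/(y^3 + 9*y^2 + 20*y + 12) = (y - 8)/(y^2 + 8*y + 12)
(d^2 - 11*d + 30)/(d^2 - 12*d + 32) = (d^2 - 11*d + 30)/(d^2 - 12*d + 32)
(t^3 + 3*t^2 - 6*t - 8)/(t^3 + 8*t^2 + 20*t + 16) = (t^2 - t - 2)/(t^2 + 4*t + 4)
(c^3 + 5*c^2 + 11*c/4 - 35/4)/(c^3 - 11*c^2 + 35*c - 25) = (c^2 + 6*c + 35/4)/(c^2 - 10*c + 25)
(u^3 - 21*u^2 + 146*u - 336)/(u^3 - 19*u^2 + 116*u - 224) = (u - 6)/(u - 4)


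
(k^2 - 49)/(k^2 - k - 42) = (k + 7)/(k + 6)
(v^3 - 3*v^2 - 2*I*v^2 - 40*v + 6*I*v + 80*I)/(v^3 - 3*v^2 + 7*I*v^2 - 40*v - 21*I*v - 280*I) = (v - 2*I)/(v + 7*I)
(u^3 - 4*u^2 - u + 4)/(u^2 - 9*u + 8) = (u^2 - 3*u - 4)/(u - 8)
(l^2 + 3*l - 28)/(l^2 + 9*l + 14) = (l - 4)/(l + 2)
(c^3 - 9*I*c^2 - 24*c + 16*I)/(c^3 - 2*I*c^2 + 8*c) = (c^2 - 5*I*c - 4)/(c*(c + 2*I))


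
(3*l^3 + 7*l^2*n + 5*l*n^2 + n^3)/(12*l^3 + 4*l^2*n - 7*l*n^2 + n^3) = (3*l^2 + 4*l*n + n^2)/(12*l^2 - 8*l*n + n^2)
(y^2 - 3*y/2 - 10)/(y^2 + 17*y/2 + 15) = (y - 4)/(y + 6)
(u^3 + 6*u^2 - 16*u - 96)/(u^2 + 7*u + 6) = (u^2 - 16)/(u + 1)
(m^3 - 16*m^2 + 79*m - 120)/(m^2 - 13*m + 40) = m - 3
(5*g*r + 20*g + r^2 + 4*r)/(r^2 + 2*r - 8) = (5*g + r)/(r - 2)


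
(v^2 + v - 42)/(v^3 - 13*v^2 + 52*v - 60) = (v + 7)/(v^2 - 7*v + 10)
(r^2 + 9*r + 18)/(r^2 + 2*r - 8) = (r^2 + 9*r + 18)/(r^2 + 2*r - 8)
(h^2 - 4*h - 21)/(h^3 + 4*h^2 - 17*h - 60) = (h - 7)/(h^2 + h - 20)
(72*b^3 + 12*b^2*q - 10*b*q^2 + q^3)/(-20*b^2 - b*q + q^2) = (-72*b^3 - 12*b^2*q + 10*b*q^2 - q^3)/(20*b^2 + b*q - q^2)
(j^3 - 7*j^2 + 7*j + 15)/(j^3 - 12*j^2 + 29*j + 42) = (j^2 - 8*j + 15)/(j^2 - 13*j + 42)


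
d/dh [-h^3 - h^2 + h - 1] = -3*h^2 - 2*h + 1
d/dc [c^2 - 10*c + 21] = 2*c - 10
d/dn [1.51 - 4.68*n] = -4.68000000000000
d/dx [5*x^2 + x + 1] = 10*x + 1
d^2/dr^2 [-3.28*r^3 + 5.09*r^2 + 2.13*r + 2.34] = 10.18 - 19.68*r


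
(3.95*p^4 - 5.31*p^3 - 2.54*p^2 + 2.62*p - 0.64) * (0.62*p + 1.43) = 2.449*p^5 + 2.3563*p^4 - 9.1681*p^3 - 2.0078*p^2 + 3.3498*p - 0.9152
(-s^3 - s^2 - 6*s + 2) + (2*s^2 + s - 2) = -s^3 + s^2 - 5*s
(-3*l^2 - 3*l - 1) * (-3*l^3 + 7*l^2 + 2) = 9*l^5 - 12*l^4 - 18*l^3 - 13*l^2 - 6*l - 2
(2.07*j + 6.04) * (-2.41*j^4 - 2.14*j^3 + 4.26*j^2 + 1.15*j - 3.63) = -4.9887*j^5 - 18.9862*j^4 - 4.1074*j^3 + 28.1109*j^2 - 0.568099999999999*j - 21.9252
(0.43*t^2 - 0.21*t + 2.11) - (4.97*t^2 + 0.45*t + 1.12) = -4.54*t^2 - 0.66*t + 0.99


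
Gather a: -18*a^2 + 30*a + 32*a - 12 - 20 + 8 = -18*a^2 + 62*a - 24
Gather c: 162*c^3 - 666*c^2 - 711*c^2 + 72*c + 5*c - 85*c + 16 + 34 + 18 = 162*c^3 - 1377*c^2 - 8*c + 68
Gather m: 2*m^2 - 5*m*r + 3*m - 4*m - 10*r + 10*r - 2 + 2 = 2*m^2 + m*(-5*r - 1)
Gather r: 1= 1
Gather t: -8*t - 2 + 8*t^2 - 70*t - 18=8*t^2 - 78*t - 20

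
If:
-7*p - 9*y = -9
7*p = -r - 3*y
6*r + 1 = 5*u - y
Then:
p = 9/7 - 9*y/7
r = 6*y - 9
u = 37*y/5 - 53/5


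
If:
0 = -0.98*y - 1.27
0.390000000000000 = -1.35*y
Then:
No Solution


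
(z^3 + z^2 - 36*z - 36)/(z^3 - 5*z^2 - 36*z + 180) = (z + 1)/(z - 5)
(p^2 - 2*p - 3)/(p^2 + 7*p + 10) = (p^2 - 2*p - 3)/(p^2 + 7*p + 10)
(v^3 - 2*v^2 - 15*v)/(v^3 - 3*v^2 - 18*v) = (v - 5)/(v - 6)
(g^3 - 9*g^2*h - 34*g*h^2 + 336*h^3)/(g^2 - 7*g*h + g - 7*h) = (g^2 - 2*g*h - 48*h^2)/(g + 1)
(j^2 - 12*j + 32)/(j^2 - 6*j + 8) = (j - 8)/(j - 2)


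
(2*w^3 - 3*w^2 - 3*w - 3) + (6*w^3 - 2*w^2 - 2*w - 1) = 8*w^3 - 5*w^2 - 5*w - 4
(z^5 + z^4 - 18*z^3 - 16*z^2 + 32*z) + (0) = z^5 + z^4 - 18*z^3 - 16*z^2 + 32*z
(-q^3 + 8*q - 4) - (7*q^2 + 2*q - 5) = -q^3 - 7*q^2 + 6*q + 1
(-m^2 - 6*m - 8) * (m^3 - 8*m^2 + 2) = -m^5 + 2*m^4 + 40*m^3 + 62*m^2 - 12*m - 16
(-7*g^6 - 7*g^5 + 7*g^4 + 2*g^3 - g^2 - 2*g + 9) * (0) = 0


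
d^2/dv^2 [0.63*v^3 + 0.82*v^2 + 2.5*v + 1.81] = 3.78*v + 1.64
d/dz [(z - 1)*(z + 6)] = 2*z + 5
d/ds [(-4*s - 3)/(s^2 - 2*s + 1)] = 2*(2*s + 5)/(s^3 - 3*s^2 + 3*s - 1)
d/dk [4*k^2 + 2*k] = 8*k + 2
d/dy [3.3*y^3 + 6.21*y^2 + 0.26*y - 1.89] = 9.9*y^2 + 12.42*y + 0.26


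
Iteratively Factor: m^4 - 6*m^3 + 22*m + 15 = (m + 1)*(m^3 - 7*m^2 + 7*m + 15) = (m - 3)*(m + 1)*(m^2 - 4*m - 5) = (m - 3)*(m + 1)^2*(m - 5)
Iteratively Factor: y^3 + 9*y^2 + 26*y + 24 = (y + 4)*(y^2 + 5*y + 6) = (y + 3)*(y + 4)*(y + 2)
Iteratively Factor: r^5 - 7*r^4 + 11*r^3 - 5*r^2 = (r - 1)*(r^4 - 6*r^3 + 5*r^2) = r*(r - 1)*(r^3 - 6*r^2 + 5*r) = r*(r - 5)*(r - 1)*(r^2 - r) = r^2*(r - 5)*(r - 1)*(r - 1)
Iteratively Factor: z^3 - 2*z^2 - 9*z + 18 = (z - 3)*(z^2 + z - 6) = (z - 3)*(z - 2)*(z + 3)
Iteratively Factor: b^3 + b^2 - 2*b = (b - 1)*(b^2 + 2*b) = b*(b - 1)*(b + 2)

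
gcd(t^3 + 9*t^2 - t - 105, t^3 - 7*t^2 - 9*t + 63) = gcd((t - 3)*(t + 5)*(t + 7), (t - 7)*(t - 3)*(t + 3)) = t - 3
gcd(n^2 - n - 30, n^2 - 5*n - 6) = n - 6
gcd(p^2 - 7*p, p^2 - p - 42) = p - 7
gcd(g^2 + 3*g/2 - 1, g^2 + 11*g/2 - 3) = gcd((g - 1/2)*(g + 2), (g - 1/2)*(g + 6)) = g - 1/2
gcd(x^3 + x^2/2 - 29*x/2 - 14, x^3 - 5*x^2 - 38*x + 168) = x - 4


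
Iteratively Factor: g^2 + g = (g)*(g + 1)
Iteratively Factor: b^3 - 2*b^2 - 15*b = (b + 3)*(b^2 - 5*b) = (b - 5)*(b + 3)*(b)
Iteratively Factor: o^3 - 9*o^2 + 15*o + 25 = (o - 5)*(o^2 - 4*o - 5) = (o - 5)*(o + 1)*(o - 5)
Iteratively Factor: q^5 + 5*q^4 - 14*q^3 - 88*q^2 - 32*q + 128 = (q + 4)*(q^4 + q^3 - 18*q^2 - 16*q + 32) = (q - 4)*(q + 4)*(q^3 + 5*q^2 + 2*q - 8) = (q - 4)*(q - 1)*(q + 4)*(q^2 + 6*q + 8) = (q - 4)*(q - 1)*(q + 2)*(q + 4)*(q + 4)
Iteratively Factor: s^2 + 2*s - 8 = (s - 2)*(s + 4)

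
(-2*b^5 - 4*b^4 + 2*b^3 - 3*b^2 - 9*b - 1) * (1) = -2*b^5 - 4*b^4 + 2*b^3 - 3*b^2 - 9*b - 1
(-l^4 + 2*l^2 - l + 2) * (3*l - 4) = -3*l^5 + 4*l^4 + 6*l^3 - 11*l^2 + 10*l - 8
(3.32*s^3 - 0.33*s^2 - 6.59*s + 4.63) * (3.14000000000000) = 10.4248*s^3 - 1.0362*s^2 - 20.6926*s + 14.5382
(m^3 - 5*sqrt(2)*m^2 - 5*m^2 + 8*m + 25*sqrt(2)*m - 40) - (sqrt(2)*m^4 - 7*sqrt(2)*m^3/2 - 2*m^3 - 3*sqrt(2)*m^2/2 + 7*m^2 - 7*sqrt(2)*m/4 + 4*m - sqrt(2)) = -sqrt(2)*m^4 + 3*m^3 + 7*sqrt(2)*m^3/2 - 12*m^2 - 7*sqrt(2)*m^2/2 + 4*m + 107*sqrt(2)*m/4 - 40 + sqrt(2)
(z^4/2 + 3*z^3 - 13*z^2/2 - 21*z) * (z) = z^5/2 + 3*z^4 - 13*z^3/2 - 21*z^2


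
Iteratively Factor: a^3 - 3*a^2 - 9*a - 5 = (a + 1)*(a^2 - 4*a - 5) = (a + 1)^2*(a - 5)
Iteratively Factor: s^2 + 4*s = (s)*(s + 4)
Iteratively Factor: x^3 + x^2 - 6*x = (x)*(x^2 + x - 6) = x*(x - 2)*(x + 3)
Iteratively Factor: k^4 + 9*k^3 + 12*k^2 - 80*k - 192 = (k + 4)*(k^3 + 5*k^2 - 8*k - 48) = (k + 4)^2*(k^2 + k - 12) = (k + 4)^3*(k - 3)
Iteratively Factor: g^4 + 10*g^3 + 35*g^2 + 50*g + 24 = (g + 1)*(g^3 + 9*g^2 + 26*g + 24) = (g + 1)*(g + 2)*(g^2 + 7*g + 12) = (g + 1)*(g + 2)*(g + 4)*(g + 3)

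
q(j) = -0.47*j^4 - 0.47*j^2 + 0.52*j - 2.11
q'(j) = -1.88*j^3 - 0.94*j + 0.52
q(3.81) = -105.99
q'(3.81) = -107.04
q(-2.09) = -14.22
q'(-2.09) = 19.65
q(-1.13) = -4.06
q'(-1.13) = 4.29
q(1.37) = -3.94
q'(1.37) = -5.60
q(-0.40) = -2.41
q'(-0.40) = 1.02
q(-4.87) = -280.16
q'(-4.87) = 222.24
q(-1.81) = -9.64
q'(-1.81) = 13.37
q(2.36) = -18.08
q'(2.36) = -26.41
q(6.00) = -625.03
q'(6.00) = -411.20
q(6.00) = -625.03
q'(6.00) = -411.20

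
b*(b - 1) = b^2 - b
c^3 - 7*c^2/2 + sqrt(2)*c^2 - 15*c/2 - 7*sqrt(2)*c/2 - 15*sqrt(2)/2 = (c - 5)*(c + 3/2)*(c + sqrt(2))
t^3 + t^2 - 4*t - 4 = (t - 2)*(t + 1)*(t + 2)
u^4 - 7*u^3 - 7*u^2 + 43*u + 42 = (u - 7)*(u - 3)*(u + 1)*(u + 2)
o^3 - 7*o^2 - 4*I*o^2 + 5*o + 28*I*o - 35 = (o - 7)*(o - 5*I)*(o + I)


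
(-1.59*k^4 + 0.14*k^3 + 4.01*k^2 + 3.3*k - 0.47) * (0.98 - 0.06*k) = 0.0954*k^5 - 1.5666*k^4 - 0.1034*k^3 + 3.7318*k^2 + 3.2622*k - 0.4606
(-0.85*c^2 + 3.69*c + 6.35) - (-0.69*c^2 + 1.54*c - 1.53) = -0.16*c^2 + 2.15*c + 7.88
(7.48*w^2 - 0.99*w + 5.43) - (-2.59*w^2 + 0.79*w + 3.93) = 10.07*w^2 - 1.78*w + 1.5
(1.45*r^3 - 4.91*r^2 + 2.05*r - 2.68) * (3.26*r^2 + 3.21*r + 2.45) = 4.727*r^5 - 11.3521*r^4 - 5.5256*r^3 - 14.1858*r^2 - 3.5803*r - 6.566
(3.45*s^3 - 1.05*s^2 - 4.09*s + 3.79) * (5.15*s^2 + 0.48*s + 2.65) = 17.7675*s^5 - 3.7515*s^4 - 12.425*s^3 + 14.7728*s^2 - 9.0193*s + 10.0435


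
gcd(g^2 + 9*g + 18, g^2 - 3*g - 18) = g + 3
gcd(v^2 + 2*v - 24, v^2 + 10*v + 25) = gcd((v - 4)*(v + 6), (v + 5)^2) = 1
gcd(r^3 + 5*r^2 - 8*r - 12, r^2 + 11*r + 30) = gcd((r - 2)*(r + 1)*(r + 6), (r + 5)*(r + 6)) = r + 6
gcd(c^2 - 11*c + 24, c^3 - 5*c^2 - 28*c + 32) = c - 8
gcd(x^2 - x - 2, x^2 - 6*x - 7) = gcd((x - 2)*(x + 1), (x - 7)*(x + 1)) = x + 1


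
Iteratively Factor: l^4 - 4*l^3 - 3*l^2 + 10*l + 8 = (l - 2)*(l^3 - 2*l^2 - 7*l - 4) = (l - 2)*(l + 1)*(l^2 - 3*l - 4) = (l - 2)*(l + 1)^2*(l - 4)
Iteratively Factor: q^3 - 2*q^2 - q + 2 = (q - 2)*(q^2 - 1) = (q - 2)*(q - 1)*(q + 1)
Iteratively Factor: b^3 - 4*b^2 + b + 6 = (b - 3)*(b^2 - b - 2) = (b - 3)*(b - 2)*(b + 1)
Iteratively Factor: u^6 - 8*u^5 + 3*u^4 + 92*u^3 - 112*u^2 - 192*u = (u + 3)*(u^5 - 11*u^4 + 36*u^3 - 16*u^2 - 64*u) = (u - 4)*(u + 3)*(u^4 - 7*u^3 + 8*u^2 + 16*u) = (u - 4)*(u + 1)*(u + 3)*(u^3 - 8*u^2 + 16*u) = u*(u - 4)*(u + 1)*(u + 3)*(u^2 - 8*u + 16) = u*(u - 4)^2*(u + 1)*(u + 3)*(u - 4)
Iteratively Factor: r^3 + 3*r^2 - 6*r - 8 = (r + 4)*(r^2 - r - 2) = (r - 2)*(r + 4)*(r + 1)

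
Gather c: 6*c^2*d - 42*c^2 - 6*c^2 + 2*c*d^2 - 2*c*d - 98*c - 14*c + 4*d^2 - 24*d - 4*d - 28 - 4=c^2*(6*d - 48) + c*(2*d^2 - 2*d - 112) + 4*d^2 - 28*d - 32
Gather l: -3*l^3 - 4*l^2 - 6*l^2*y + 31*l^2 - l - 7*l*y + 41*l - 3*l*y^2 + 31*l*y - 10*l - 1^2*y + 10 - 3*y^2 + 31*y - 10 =-3*l^3 + l^2*(27 - 6*y) + l*(-3*y^2 + 24*y + 30) - 3*y^2 + 30*y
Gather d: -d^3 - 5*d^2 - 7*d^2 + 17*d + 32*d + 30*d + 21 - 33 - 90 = -d^3 - 12*d^2 + 79*d - 102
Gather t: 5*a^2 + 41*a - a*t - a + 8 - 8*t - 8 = 5*a^2 + 40*a + t*(-a - 8)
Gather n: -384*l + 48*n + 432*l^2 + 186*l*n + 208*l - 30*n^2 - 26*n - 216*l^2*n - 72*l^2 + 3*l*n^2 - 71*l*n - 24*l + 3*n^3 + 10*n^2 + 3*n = 360*l^2 - 200*l + 3*n^3 + n^2*(3*l - 20) + n*(-216*l^2 + 115*l + 25)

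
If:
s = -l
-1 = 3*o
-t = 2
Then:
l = -s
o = -1/3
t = -2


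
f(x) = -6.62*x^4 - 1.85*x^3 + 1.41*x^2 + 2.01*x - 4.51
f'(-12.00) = 44926.41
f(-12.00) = -133901.11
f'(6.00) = -5900.55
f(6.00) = -8920.81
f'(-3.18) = 788.45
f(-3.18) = -614.12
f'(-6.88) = 8343.40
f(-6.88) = -14181.54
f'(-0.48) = 2.31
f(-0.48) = -5.30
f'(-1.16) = 32.60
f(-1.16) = -14.04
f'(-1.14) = 30.81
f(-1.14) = -13.41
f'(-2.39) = 325.07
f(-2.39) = -192.00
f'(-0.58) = 3.67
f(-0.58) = -5.59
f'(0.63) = -5.04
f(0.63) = -4.19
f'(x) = -26.48*x^3 - 5.55*x^2 + 2.82*x + 2.01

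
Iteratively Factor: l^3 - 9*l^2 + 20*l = (l - 5)*(l^2 - 4*l) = (l - 5)*(l - 4)*(l)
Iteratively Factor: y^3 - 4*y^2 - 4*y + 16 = (y - 4)*(y^2 - 4) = (y - 4)*(y + 2)*(y - 2)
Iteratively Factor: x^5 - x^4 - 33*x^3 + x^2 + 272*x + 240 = (x - 5)*(x^4 + 4*x^3 - 13*x^2 - 64*x - 48) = (x - 5)*(x - 4)*(x^3 + 8*x^2 + 19*x + 12) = (x - 5)*(x - 4)*(x + 1)*(x^2 + 7*x + 12) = (x - 5)*(x - 4)*(x + 1)*(x + 4)*(x + 3)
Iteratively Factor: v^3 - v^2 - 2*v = (v)*(v^2 - v - 2) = v*(v - 2)*(v + 1)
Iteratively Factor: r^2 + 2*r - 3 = (r - 1)*(r + 3)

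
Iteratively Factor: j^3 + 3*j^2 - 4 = (j + 2)*(j^2 + j - 2) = (j - 1)*(j + 2)*(j + 2)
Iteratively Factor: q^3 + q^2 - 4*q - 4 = (q + 1)*(q^2 - 4) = (q - 2)*(q + 1)*(q + 2)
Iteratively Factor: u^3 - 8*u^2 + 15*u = (u - 3)*(u^2 - 5*u) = u*(u - 3)*(u - 5)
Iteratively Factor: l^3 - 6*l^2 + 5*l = (l - 5)*(l^2 - l) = (l - 5)*(l - 1)*(l)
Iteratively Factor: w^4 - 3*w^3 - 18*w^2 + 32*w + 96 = (w + 3)*(w^3 - 6*w^2 + 32) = (w - 4)*(w + 3)*(w^2 - 2*w - 8) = (w - 4)^2*(w + 3)*(w + 2)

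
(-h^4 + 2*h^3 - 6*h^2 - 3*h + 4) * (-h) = h^5 - 2*h^4 + 6*h^3 + 3*h^2 - 4*h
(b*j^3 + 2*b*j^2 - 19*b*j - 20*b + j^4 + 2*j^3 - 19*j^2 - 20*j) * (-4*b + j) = -4*b^2*j^3 - 8*b^2*j^2 + 76*b^2*j + 80*b^2 - 3*b*j^4 - 6*b*j^3 + 57*b*j^2 + 60*b*j + j^5 + 2*j^4 - 19*j^3 - 20*j^2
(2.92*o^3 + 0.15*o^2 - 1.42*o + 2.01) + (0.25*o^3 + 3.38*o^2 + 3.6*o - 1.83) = 3.17*o^3 + 3.53*o^2 + 2.18*o + 0.18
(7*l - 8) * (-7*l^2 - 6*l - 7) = -49*l^3 + 14*l^2 - l + 56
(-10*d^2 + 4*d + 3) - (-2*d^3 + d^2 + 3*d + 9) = 2*d^3 - 11*d^2 + d - 6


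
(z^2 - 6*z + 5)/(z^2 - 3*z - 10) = (z - 1)/(z + 2)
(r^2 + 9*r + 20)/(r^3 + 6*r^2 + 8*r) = (r + 5)/(r*(r + 2))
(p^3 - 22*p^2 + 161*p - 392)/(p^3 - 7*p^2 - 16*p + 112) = (p^2 - 15*p + 56)/(p^2 - 16)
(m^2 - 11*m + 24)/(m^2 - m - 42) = (-m^2 + 11*m - 24)/(-m^2 + m + 42)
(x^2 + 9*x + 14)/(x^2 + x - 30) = (x^2 + 9*x + 14)/(x^2 + x - 30)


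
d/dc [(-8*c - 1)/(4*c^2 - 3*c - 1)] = (32*c^2 + 8*c + 5)/(16*c^4 - 24*c^3 + c^2 + 6*c + 1)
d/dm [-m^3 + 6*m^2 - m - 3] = -3*m^2 + 12*m - 1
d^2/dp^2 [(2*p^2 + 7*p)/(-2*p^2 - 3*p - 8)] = 16*(-2*p^3 + 12*p^2 + 42*p + 5)/(8*p^6 + 36*p^5 + 150*p^4 + 315*p^3 + 600*p^2 + 576*p + 512)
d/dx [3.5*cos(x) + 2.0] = -3.5*sin(x)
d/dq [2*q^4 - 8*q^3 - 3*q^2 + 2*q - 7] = 8*q^3 - 24*q^2 - 6*q + 2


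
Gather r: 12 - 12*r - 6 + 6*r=6 - 6*r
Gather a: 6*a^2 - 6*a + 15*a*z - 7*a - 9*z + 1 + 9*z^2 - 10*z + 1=6*a^2 + a*(15*z - 13) + 9*z^2 - 19*z + 2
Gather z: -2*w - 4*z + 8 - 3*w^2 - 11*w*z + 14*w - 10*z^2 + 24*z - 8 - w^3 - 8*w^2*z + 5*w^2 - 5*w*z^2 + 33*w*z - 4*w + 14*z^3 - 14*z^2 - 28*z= -w^3 + 2*w^2 + 8*w + 14*z^3 + z^2*(-5*w - 24) + z*(-8*w^2 + 22*w - 8)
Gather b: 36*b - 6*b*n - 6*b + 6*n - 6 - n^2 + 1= b*(30 - 6*n) - n^2 + 6*n - 5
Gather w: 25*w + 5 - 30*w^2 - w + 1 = -30*w^2 + 24*w + 6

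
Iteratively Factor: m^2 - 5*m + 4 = (m - 4)*(m - 1)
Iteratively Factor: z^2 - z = (z - 1)*(z)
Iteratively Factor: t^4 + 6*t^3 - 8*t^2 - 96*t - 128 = (t - 4)*(t^3 + 10*t^2 + 32*t + 32) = (t - 4)*(t + 2)*(t^2 + 8*t + 16) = (t - 4)*(t + 2)*(t + 4)*(t + 4)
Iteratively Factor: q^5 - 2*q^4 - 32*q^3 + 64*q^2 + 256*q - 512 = (q - 2)*(q^4 - 32*q^2 + 256) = (q - 4)*(q - 2)*(q^3 + 4*q^2 - 16*q - 64) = (q - 4)*(q - 2)*(q + 4)*(q^2 - 16) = (q - 4)^2*(q - 2)*(q + 4)*(q + 4)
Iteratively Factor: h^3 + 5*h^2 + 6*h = (h + 2)*(h^2 + 3*h) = h*(h + 2)*(h + 3)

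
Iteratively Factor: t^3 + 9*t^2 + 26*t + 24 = (t + 3)*(t^2 + 6*t + 8) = (t + 2)*(t + 3)*(t + 4)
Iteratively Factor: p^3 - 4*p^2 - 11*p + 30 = (p - 5)*(p^2 + p - 6) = (p - 5)*(p - 2)*(p + 3)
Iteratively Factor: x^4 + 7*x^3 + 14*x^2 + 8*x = (x + 1)*(x^3 + 6*x^2 + 8*x) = (x + 1)*(x + 4)*(x^2 + 2*x) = x*(x + 1)*(x + 4)*(x + 2)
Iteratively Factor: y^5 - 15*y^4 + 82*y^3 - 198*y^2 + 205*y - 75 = (y - 1)*(y^4 - 14*y^3 + 68*y^2 - 130*y + 75) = (y - 5)*(y - 1)*(y^3 - 9*y^2 + 23*y - 15) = (y - 5)*(y - 3)*(y - 1)*(y^2 - 6*y + 5) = (y - 5)*(y - 3)*(y - 1)^2*(y - 5)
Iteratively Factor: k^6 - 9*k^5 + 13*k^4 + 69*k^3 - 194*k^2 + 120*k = (k - 1)*(k^5 - 8*k^4 + 5*k^3 + 74*k^2 - 120*k) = (k - 2)*(k - 1)*(k^4 - 6*k^3 - 7*k^2 + 60*k) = (k - 2)*(k - 1)*(k + 3)*(k^3 - 9*k^2 + 20*k) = (k - 5)*(k - 2)*(k - 1)*(k + 3)*(k^2 - 4*k) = (k - 5)*(k - 4)*(k - 2)*(k - 1)*(k + 3)*(k)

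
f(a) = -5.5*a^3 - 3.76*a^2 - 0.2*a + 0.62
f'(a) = -16.5*a^2 - 7.52*a - 0.2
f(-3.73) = 234.48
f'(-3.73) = -201.71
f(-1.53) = 11.82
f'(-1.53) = -27.32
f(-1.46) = 10.01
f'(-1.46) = -24.39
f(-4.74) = 502.82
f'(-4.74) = -335.27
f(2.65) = -128.67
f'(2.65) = -136.00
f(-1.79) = 20.47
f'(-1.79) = -39.61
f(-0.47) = 0.45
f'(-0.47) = -0.31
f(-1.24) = 5.57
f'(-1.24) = -16.25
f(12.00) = -10047.22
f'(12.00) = -2466.44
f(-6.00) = 1054.46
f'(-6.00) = -549.08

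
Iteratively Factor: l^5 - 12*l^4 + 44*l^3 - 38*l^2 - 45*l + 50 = (l - 5)*(l^4 - 7*l^3 + 9*l^2 + 7*l - 10) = (l - 5)*(l - 1)*(l^3 - 6*l^2 + 3*l + 10) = (l - 5)*(l - 1)*(l + 1)*(l^2 - 7*l + 10) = (l - 5)^2*(l - 1)*(l + 1)*(l - 2)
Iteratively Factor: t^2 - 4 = (t - 2)*(t + 2)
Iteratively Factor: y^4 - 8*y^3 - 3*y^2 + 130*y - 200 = (y - 5)*(y^3 - 3*y^2 - 18*y + 40) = (y - 5)*(y - 2)*(y^2 - y - 20) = (y - 5)*(y - 2)*(y + 4)*(y - 5)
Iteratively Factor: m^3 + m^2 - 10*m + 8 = (m - 1)*(m^2 + 2*m - 8) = (m - 2)*(m - 1)*(m + 4)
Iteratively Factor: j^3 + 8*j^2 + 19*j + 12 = (j + 3)*(j^2 + 5*j + 4) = (j + 1)*(j + 3)*(j + 4)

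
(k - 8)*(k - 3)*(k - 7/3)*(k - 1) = k^4 - 43*k^3/3 + 63*k^2 - 317*k/3 + 56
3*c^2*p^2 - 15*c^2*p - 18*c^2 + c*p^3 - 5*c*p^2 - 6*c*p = (3*c + p)*(p - 6)*(c*p + c)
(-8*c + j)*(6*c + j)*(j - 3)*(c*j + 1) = -48*c^3*j^2 + 144*c^3*j - 2*c^2*j^3 + 6*c^2*j^2 - 48*c^2*j + 144*c^2 + c*j^4 - 3*c*j^3 - 2*c*j^2 + 6*c*j + j^3 - 3*j^2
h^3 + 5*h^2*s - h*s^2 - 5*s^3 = (h - s)*(h + s)*(h + 5*s)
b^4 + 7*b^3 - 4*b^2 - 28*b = b*(b - 2)*(b + 2)*(b + 7)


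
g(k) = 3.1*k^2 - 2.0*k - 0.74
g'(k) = 6.2*k - 2.0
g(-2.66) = 26.51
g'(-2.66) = -18.49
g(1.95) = 7.15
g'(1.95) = 10.09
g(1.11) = 0.86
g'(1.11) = 4.88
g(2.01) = 7.76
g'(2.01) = 10.46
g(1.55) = 3.61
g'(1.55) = 7.61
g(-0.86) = 3.27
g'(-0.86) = -7.33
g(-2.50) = 23.64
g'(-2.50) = -17.50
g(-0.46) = 0.84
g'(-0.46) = -4.85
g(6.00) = 98.86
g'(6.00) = 35.20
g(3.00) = 21.16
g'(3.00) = 16.60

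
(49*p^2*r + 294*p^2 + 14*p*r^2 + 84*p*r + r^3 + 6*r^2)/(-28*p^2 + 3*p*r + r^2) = (-7*p*r - 42*p - r^2 - 6*r)/(4*p - r)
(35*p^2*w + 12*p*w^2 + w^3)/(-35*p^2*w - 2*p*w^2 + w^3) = (-7*p - w)/(7*p - w)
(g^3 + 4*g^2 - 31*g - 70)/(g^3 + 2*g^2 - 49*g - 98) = (g - 5)/(g - 7)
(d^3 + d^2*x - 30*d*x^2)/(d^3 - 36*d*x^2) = (-d + 5*x)/(-d + 6*x)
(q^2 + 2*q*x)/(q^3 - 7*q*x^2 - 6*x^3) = -q/(-q^2 + 2*q*x + 3*x^2)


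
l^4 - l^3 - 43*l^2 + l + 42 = (l - 7)*(l - 1)*(l + 1)*(l + 6)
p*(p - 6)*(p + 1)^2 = p^4 - 4*p^3 - 11*p^2 - 6*p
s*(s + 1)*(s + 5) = s^3 + 6*s^2 + 5*s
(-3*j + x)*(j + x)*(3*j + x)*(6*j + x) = -54*j^4 - 63*j^3*x - 3*j^2*x^2 + 7*j*x^3 + x^4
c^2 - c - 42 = (c - 7)*(c + 6)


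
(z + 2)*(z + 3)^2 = z^3 + 8*z^2 + 21*z + 18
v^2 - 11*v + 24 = (v - 8)*(v - 3)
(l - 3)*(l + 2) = l^2 - l - 6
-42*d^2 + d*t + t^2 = (-6*d + t)*(7*d + t)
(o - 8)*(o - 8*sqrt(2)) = o^2 - 8*sqrt(2)*o - 8*o + 64*sqrt(2)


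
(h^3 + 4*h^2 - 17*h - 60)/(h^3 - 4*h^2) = 1 + 8/h + 15/h^2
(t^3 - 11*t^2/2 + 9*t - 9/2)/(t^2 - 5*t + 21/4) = 2*(t^2 - 4*t + 3)/(2*t - 7)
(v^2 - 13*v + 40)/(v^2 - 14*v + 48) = (v - 5)/(v - 6)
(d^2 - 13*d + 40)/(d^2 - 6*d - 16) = (d - 5)/(d + 2)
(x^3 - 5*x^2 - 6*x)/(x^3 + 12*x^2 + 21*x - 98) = x*(x^2 - 5*x - 6)/(x^3 + 12*x^2 + 21*x - 98)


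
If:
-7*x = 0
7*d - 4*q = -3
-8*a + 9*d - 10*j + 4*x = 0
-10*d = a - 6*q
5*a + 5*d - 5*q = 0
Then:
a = 12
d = 15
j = 39/10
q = 27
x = 0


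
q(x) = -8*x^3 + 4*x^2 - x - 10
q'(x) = -24*x^2 + 8*x - 1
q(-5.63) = 1550.05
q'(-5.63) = -806.77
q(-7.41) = 3471.99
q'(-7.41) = -1378.07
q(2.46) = -107.35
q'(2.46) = -126.56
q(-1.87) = 58.17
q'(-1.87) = -99.89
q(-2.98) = 240.21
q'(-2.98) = -237.97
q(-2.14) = 88.86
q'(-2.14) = -128.03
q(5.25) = -1062.62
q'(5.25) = -620.50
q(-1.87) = 58.17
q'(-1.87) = -99.89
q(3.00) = -193.00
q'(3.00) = -193.00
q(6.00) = -1600.00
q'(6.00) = -817.00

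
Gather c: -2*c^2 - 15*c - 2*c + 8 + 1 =-2*c^2 - 17*c + 9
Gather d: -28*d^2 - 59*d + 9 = -28*d^2 - 59*d + 9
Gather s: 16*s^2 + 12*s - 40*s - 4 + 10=16*s^2 - 28*s + 6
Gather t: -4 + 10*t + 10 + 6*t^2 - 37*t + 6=6*t^2 - 27*t + 12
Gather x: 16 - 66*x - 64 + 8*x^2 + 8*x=8*x^2 - 58*x - 48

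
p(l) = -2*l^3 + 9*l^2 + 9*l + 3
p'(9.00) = -315.00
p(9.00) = -645.00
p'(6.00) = -99.00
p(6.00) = -51.00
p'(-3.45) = -124.52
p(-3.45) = 161.20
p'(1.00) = 21.00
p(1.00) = 19.00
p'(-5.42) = -264.82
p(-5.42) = 537.05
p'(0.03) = 9.53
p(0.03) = 3.28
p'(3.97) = -14.11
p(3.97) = 55.44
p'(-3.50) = -127.50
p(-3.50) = 167.50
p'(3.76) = -8.15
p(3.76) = 57.76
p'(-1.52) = -32.22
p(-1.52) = 17.14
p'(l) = -6*l^2 + 18*l + 9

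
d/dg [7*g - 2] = 7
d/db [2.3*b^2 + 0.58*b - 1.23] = 4.6*b + 0.58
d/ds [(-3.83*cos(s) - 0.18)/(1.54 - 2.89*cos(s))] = 6.4184*sin(s)/(2.89*cos(s) - 1.54)^2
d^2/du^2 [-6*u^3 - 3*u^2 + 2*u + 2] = -36*u - 6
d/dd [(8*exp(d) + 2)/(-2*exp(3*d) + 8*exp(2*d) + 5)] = 4*((3*exp(d) - 8)*(4*exp(d) + 1)*exp(d) - 4*exp(3*d) + 16*exp(2*d) + 10)*exp(d)/(-2*exp(3*d) + 8*exp(2*d) + 5)^2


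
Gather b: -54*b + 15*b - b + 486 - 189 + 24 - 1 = 320 - 40*b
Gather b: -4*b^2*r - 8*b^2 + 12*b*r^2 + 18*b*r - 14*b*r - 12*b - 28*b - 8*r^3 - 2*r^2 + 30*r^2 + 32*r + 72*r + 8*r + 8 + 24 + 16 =b^2*(-4*r - 8) + b*(12*r^2 + 4*r - 40) - 8*r^3 + 28*r^2 + 112*r + 48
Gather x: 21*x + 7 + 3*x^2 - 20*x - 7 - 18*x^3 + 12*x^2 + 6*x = -18*x^3 + 15*x^2 + 7*x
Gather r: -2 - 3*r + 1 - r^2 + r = -r^2 - 2*r - 1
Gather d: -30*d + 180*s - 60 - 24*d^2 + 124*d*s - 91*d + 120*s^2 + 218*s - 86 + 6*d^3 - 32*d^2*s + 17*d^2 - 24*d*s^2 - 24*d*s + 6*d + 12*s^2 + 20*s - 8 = 6*d^3 + d^2*(-32*s - 7) + d*(-24*s^2 + 100*s - 115) + 132*s^2 + 418*s - 154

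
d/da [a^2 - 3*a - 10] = 2*a - 3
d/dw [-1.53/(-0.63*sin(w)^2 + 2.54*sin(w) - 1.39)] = (3.8862 - 1.9278*sin(w))*cos(w)/(0.63*sin(w)^2 - 2.54*sin(w) + 1.39)^2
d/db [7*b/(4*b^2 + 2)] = 7*(1 - 2*b^2)/(2*(4*b^4 + 4*b^2 + 1))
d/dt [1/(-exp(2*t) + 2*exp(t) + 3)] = 2*(exp(t) - 1)*exp(t)/(-exp(2*t) + 2*exp(t) + 3)^2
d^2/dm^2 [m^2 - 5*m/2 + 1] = 2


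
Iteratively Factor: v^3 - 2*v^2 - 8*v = (v + 2)*(v^2 - 4*v) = v*(v + 2)*(v - 4)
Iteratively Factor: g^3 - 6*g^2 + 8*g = (g - 4)*(g^2 - 2*g) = (g - 4)*(g - 2)*(g)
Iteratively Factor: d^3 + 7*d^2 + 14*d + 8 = (d + 4)*(d^2 + 3*d + 2) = (d + 2)*(d + 4)*(d + 1)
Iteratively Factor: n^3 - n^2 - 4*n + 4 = (n + 2)*(n^2 - 3*n + 2) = (n - 2)*(n + 2)*(n - 1)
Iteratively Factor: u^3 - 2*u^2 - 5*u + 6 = (u - 1)*(u^2 - u - 6) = (u - 3)*(u - 1)*(u + 2)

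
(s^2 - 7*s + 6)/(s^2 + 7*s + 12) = (s^2 - 7*s + 6)/(s^2 + 7*s + 12)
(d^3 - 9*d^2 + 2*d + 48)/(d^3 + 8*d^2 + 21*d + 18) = (d^2 - 11*d + 24)/(d^2 + 6*d + 9)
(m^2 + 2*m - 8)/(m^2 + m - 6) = (m + 4)/(m + 3)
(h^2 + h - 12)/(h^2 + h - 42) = (h^2 + h - 12)/(h^2 + h - 42)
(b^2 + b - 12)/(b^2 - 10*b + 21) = (b + 4)/(b - 7)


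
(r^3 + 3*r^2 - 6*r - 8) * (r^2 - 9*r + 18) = r^5 - 6*r^4 - 15*r^3 + 100*r^2 - 36*r - 144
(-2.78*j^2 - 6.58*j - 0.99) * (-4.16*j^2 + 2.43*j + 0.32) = 11.5648*j^4 + 20.6174*j^3 - 12.7606*j^2 - 4.5113*j - 0.3168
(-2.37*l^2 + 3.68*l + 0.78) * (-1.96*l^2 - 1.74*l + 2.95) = 4.6452*l^4 - 3.089*l^3 - 14.9235*l^2 + 9.4988*l + 2.301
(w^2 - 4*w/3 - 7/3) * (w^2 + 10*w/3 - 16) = w^4 + 2*w^3 - 205*w^2/9 + 122*w/9 + 112/3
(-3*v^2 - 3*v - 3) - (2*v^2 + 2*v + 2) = -5*v^2 - 5*v - 5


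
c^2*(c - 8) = c^3 - 8*c^2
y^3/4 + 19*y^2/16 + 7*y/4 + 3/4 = (y/4 + 1/2)*(y + 3/4)*(y + 2)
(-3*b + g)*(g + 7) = -3*b*g - 21*b + g^2 + 7*g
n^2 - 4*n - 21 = (n - 7)*(n + 3)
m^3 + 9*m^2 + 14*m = m*(m + 2)*(m + 7)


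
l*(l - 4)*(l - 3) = l^3 - 7*l^2 + 12*l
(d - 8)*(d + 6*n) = d^2 + 6*d*n - 8*d - 48*n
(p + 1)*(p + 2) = p^2 + 3*p + 2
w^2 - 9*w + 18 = (w - 6)*(w - 3)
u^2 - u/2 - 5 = (u - 5/2)*(u + 2)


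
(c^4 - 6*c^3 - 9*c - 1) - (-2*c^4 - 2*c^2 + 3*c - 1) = 3*c^4 - 6*c^3 + 2*c^2 - 12*c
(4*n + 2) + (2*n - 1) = 6*n + 1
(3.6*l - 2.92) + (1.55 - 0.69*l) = 2.91*l - 1.37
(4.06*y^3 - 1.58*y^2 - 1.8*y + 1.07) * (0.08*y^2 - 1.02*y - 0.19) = 0.3248*y^5 - 4.2676*y^4 + 0.6962*y^3 + 2.2218*y^2 - 0.7494*y - 0.2033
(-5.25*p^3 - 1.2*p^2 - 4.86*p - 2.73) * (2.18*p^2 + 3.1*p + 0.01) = -11.445*p^5 - 18.891*p^4 - 14.3673*p^3 - 21.0294*p^2 - 8.5116*p - 0.0273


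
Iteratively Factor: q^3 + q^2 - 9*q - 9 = (q + 1)*(q^2 - 9) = (q + 1)*(q + 3)*(q - 3)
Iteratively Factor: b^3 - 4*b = (b + 2)*(b^2 - 2*b) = b*(b + 2)*(b - 2)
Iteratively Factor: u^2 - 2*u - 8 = (u - 4)*(u + 2)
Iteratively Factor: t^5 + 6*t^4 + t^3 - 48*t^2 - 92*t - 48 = (t - 3)*(t^4 + 9*t^3 + 28*t^2 + 36*t + 16) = (t - 3)*(t + 2)*(t^3 + 7*t^2 + 14*t + 8) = (t - 3)*(t + 2)^2*(t^2 + 5*t + 4) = (t - 3)*(t + 1)*(t + 2)^2*(t + 4)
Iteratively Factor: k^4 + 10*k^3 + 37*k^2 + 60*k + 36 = (k + 3)*(k^3 + 7*k^2 + 16*k + 12) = (k + 3)^2*(k^2 + 4*k + 4) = (k + 2)*(k + 3)^2*(k + 2)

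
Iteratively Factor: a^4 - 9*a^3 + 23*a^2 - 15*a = (a)*(a^3 - 9*a^2 + 23*a - 15) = a*(a - 1)*(a^2 - 8*a + 15) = a*(a - 5)*(a - 1)*(a - 3)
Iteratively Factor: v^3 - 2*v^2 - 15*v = (v)*(v^2 - 2*v - 15) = v*(v + 3)*(v - 5)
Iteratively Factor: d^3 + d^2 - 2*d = (d - 1)*(d^2 + 2*d) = (d - 1)*(d + 2)*(d)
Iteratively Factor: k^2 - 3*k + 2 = (k - 2)*(k - 1)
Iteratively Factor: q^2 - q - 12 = (q - 4)*(q + 3)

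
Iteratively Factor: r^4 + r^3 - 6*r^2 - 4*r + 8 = (r + 2)*(r^3 - r^2 - 4*r + 4) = (r - 1)*(r + 2)*(r^2 - 4) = (r - 1)*(r + 2)^2*(r - 2)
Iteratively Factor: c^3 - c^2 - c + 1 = (c + 1)*(c^2 - 2*c + 1) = (c - 1)*(c + 1)*(c - 1)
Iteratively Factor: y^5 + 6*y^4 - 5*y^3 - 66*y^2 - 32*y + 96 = (y + 4)*(y^4 + 2*y^3 - 13*y^2 - 14*y + 24) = (y - 1)*(y + 4)*(y^3 + 3*y^2 - 10*y - 24) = (y - 3)*(y - 1)*(y + 4)*(y^2 + 6*y + 8) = (y - 3)*(y - 1)*(y + 4)^2*(y + 2)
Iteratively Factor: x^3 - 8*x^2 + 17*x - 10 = (x - 5)*(x^2 - 3*x + 2) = (x - 5)*(x - 1)*(x - 2)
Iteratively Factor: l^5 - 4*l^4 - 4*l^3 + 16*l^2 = (l + 2)*(l^4 - 6*l^3 + 8*l^2) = l*(l + 2)*(l^3 - 6*l^2 + 8*l) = l*(l - 4)*(l + 2)*(l^2 - 2*l) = l*(l - 4)*(l - 2)*(l + 2)*(l)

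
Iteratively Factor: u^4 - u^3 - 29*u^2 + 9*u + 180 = (u - 5)*(u^3 + 4*u^2 - 9*u - 36) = (u - 5)*(u + 3)*(u^2 + u - 12) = (u - 5)*(u - 3)*(u + 3)*(u + 4)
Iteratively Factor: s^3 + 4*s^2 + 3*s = (s + 3)*(s^2 + s) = (s + 1)*(s + 3)*(s)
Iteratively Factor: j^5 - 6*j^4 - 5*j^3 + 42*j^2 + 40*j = (j - 4)*(j^4 - 2*j^3 - 13*j^2 - 10*j) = j*(j - 4)*(j^3 - 2*j^2 - 13*j - 10) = j*(j - 4)*(j + 2)*(j^2 - 4*j - 5) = j*(j - 4)*(j + 1)*(j + 2)*(j - 5)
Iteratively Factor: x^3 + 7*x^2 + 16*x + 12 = (x + 3)*(x^2 + 4*x + 4) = (x + 2)*(x + 3)*(x + 2)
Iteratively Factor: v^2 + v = (v)*(v + 1)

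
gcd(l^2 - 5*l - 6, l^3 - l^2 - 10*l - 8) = l + 1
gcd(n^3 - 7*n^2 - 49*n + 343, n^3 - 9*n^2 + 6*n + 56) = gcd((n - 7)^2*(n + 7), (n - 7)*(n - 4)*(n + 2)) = n - 7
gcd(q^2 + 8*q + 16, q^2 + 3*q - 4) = q + 4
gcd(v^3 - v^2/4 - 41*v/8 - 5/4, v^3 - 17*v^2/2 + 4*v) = 1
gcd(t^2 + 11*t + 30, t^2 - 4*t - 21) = 1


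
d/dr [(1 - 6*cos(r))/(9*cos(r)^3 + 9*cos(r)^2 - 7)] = -3*(21*cos(r) + 9*cos(2*r)/2 + 9*cos(3*r) + 37/2)*sin(r)/(9*cos(r)^3 + 9*cos(r)^2 - 7)^2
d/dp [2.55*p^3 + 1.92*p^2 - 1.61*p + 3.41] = 7.65*p^2 + 3.84*p - 1.61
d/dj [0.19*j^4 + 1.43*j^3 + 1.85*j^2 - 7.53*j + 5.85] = 0.76*j^3 + 4.29*j^2 + 3.7*j - 7.53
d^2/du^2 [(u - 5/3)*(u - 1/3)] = 2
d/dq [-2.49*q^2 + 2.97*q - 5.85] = 2.97 - 4.98*q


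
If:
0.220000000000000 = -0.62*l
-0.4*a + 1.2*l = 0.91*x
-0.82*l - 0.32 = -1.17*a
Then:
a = 0.02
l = -0.35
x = -0.48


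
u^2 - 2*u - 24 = (u - 6)*(u + 4)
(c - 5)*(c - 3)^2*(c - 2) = c^4 - 13*c^3 + 61*c^2 - 123*c + 90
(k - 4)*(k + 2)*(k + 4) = k^3 + 2*k^2 - 16*k - 32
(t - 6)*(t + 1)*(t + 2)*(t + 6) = t^4 + 3*t^3 - 34*t^2 - 108*t - 72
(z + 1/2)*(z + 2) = z^2 + 5*z/2 + 1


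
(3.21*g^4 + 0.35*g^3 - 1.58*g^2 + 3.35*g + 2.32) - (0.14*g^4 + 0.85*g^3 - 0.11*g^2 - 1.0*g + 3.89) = 3.07*g^4 - 0.5*g^3 - 1.47*g^2 + 4.35*g - 1.57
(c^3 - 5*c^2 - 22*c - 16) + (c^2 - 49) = c^3 - 4*c^2 - 22*c - 65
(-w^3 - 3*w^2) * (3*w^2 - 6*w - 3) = -3*w^5 - 3*w^4 + 21*w^3 + 9*w^2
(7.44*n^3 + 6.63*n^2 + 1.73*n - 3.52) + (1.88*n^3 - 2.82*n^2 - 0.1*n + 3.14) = 9.32*n^3 + 3.81*n^2 + 1.63*n - 0.38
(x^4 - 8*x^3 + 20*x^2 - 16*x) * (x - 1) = x^5 - 9*x^4 + 28*x^3 - 36*x^2 + 16*x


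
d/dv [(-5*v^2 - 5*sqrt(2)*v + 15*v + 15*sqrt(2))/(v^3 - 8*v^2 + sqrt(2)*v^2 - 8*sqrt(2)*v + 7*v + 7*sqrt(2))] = 5*(v^2 - 6*v + 17)/(v^4 - 16*v^3 + 78*v^2 - 112*v + 49)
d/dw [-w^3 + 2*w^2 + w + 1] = -3*w^2 + 4*w + 1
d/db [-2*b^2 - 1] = -4*b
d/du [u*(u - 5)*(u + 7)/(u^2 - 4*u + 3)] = (u^4 - 8*u^3 + 36*u^2 + 12*u - 105)/(u^4 - 8*u^3 + 22*u^2 - 24*u + 9)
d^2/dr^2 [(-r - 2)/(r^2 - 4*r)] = 2*(r*(r - 4)*(3*r - 2) - 4*(r - 2)^2*(r + 2))/(r^3*(r - 4)^3)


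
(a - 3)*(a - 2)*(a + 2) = a^3 - 3*a^2 - 4*a + 12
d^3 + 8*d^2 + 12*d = d*(d + 2)*(d + 6)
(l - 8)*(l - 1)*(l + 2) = l^3 - 7*l^2 - 10*l + 16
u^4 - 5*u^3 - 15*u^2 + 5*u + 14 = (u - 7)*(u - 1)*(u + 1)*(u + 2)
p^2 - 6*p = p*(p - 6)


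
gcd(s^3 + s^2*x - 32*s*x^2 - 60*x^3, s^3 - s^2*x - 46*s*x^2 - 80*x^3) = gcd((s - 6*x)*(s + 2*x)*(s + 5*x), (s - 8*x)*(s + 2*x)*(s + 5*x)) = s^2 + 7*s*x + 10*x^2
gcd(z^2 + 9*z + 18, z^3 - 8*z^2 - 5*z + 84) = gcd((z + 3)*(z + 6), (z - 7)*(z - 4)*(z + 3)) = z + 3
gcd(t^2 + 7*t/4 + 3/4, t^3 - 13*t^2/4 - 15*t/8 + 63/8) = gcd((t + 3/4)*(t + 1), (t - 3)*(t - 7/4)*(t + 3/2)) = 1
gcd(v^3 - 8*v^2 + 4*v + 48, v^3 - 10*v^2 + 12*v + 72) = v^2 - 4*v - 12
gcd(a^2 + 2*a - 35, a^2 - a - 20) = a - 5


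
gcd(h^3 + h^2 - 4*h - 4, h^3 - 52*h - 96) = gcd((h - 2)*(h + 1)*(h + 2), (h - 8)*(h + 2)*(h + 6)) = h + 2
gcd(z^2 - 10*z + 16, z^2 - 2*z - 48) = z - 8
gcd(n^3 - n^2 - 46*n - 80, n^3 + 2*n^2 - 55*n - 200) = n^2 - 3*n - 40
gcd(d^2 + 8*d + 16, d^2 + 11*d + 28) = d + 4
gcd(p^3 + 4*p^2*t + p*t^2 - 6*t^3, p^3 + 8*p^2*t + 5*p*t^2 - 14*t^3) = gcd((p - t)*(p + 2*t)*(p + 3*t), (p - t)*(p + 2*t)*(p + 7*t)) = p^2 + p*t - 2*t^2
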